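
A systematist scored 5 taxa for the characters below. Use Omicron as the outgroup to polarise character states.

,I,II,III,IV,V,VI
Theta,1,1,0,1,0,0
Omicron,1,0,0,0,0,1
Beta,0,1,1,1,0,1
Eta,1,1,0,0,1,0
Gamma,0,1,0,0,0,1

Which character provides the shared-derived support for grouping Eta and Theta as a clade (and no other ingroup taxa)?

Character polarity is set by the outgroup: the derived state is whichever differs from the outgroup's state, so for I, VI the derived state is '0', and for the remaining characters it is '1'.
I (derived state '0') is shared by Beta and Gamma — a synapomorphy uniting that clade.
All ingroup taxa share the derived state '1' for II; it defines the ingroup but does not resolve relationships within it.
III (derived state '1') is unique to Beta (autapomorphy; uninformative for grouping).
IV (state '1') occurs in Beta and Theta but conflicts with the nesting implied by the other characters — most parsimoniously interpreted as homoplasy.
V (derived state '1') is unique to Eta (autapomorphy; uninformative for grouping).
VI (derived state '0') is shared by Eta and Theta — a synapomorphy uniting that clade.
Most parsimonious ingroup topology: ((Gamma,Beta),(Theta,Eta)).
The clade {Eta, Theta} is supported by VI: its derived state '0' occurs in exactly those taxa and in no other taxon (including the outgroup).

VI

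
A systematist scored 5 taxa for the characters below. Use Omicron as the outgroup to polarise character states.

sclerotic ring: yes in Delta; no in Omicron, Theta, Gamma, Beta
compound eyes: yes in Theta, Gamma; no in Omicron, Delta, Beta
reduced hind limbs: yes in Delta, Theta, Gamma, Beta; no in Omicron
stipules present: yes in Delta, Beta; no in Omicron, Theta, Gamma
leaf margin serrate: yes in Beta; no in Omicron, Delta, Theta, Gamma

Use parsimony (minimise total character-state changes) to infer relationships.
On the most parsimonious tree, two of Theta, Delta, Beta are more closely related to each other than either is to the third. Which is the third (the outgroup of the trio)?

The outgroup has state 'no' for every character, so 'yes' is the derived state throughout.
sclerotic ring: derived state 'yes' in Delta only — an autapomorphy, so it tells us nothing about relationships among taxa.
Only Gamma and Theta show the derived state 'yes' for compound eyes, supporting them as a clade.
All ingroup taxa share the derived state 'yes' for reduced hind limbs; it defines the ingroup but does not resolve relationships within it.
stipules present: derived state 'yes' in Beta and Delta only — synapomorphy for {Beta, Delta}.
leaf margin serrate (derived state 'yes') is unique to Beta (autapomorphy; uninformative for grouping).
Most parsimonious ingroup topology: ((Delta,Beta),(Theta,Gamma)).
Delta and Beta share a more recent common ancestor with each other than either does with Theta, so Theta is the least closely related of the three.

Theta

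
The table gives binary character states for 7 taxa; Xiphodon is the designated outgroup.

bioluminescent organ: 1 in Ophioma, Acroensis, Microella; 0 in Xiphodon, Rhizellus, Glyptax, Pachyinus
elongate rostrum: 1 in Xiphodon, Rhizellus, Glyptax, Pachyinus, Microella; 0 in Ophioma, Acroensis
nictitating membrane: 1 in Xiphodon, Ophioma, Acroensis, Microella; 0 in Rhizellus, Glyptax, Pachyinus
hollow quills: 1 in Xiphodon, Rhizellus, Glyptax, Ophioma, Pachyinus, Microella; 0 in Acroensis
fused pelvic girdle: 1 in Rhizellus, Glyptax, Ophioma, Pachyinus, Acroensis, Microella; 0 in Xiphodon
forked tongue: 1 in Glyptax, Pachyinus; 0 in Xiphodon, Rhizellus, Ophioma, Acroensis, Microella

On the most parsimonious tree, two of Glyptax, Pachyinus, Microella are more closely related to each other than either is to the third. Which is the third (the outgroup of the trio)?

Character polarity is set by the outgroup: the derived state is whichever differs from the outgroup's state, so for elongate rostrum, nictitating membrane, hollow quills the derived state is '0', and for the remaining characters it is '1'.
bioluminescent organ (derived state '1') is shared by Acroensis, Microella, and Ophioma — a synapomorphy uniting that clade.
Only Acroensis and Ophioma show the derived state '0' for elongate rostrum, supporting them as a clade.
nictitating membrane: derived state '0' in Glyptax, Pachyinus, and Rhizellus only — synapomorphy for {Glyptax, Pachyinus, Rhizellus}.
hollow quills (derived state '0') is unique to Acroensis (autapomorphy; uninformative for grouping).
fused pelvic girdle (derived state '1') is shared by all ingroup taxa — unites the whole ingroup.
Only Glyptax and Pachyinus show the derived state '1' for forked tongue, supporting them as a clade.
Most parsimonious ingroup topology: ((Rhizellus,(Glyptax,Pachyinus)),((Ophioma,Acroensis),Microella)).
Glyptax and Pachyinus share a more recent common ancestor with each other than either does with Microella, so Microella is the least closely related of the three.

Microella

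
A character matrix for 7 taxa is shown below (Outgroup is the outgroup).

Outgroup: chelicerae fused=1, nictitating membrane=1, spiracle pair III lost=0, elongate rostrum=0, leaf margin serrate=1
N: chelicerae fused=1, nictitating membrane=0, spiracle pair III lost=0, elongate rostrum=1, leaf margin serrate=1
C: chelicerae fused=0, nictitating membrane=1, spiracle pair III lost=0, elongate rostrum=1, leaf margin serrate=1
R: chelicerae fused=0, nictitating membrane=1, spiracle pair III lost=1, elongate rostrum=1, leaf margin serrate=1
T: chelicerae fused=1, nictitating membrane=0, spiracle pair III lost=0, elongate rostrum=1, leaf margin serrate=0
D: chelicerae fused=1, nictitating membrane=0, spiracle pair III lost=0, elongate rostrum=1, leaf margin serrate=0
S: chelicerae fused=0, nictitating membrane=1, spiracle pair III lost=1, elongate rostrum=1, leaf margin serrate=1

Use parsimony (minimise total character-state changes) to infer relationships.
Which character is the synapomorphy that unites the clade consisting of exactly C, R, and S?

chelicerae fused

Character polarity is set by the outgroup: the derived state is whichever differs from the outgroup's state, so for chelicerae fused, nictitating membrane, leaf margin serrate the derived state is '0', and for the remaining characters it is '1'.
chelicerae fused: derived state '0' in C, R, and S only — synapomorphy for {C, R, S}.
Only D, N, and T show the derived state '0' for nictitating membrane, supporting them as a clade.
spiracle pair III lost (derived state '1') is shared by R and S — a synapomorphy uniting that clade.
All ingroup taxa share the derived state '1' for elongate rostrum; it defines the ingroup but does not resolve relationships within it.
leaf margin serrate (derived state '0') is shared by D and T — a synapomorphy uniting that clade.
Most parsimonious ingroup topology: ((N,(T,D)),(C,(R,S))).
The clade {C, R, S} is supported by chelicerae fused: its derived state '0' occurs in exactly those taxa and in no other taxon (including the outgroup).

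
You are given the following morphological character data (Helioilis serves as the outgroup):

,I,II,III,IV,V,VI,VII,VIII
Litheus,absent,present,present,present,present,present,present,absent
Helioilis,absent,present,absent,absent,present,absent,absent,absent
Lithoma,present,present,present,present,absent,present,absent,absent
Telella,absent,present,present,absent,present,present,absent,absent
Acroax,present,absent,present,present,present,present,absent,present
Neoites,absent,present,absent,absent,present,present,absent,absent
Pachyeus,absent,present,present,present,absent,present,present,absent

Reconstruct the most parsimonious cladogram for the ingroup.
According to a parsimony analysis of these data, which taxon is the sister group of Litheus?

Character polarity is set by the outgroup: the derived state is whichever differs from the outgroup's state, so for II, V the derived state is 'absent', and for the remaining characters it is 'present'.
I: derived state 'present' in Acroax and Lithoma only — synapomorphy for {Acroax, Lithoma}.
II (derived state 'absent') is unique to Acroax (autapomorphy; uninformative for grouping).
Only Acroax, Litheus, Lithoma, Pachyeus, and Telella show the derived state 'present' for III, supporting them as a clade.
Only Acroax, Litheus, Lithoma, and Pachyeus show the derived state 'present' for IV, supporting them as a clade.
V (state 'absent') occurs in Lithoma and Pachyeus but conflicts with the nesting implied by the other characters — most parsimoniously interpreted as homoplasy.
VI (derived state 'present') is shared by all ingroup taxa — unites the whole ingroup.
VII (derived state 'present') is shared by Litheus and Pachyeus — a synapomorphy uniting that clade.
VIII: derived state 'present' in Acroax only — an autapomorphy, so it tells us nothing about relationships among taxa.
Most parsimonious ingroup topology: ((((Acroax,Lithoma),(Pachyeus,Litheus)),Telella),Neoites).
Litheus and Pachyeus form a cherry on this tree, so they are sister taxa.

Pachyeus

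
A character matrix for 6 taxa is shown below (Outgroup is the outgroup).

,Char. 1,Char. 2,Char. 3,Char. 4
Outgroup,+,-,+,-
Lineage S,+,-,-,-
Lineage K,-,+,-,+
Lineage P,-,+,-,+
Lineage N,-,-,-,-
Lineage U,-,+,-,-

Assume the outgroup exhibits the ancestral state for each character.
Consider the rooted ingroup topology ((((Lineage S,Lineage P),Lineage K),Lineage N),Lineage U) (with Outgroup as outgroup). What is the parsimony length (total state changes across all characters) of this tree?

8

Map each character onto ((((Lineage S,Lineage P),Lineage K),Lineage N),Lineage U) (rooted by Outgroup) and count the minimum state changes it requires (Fitch parsimony):
Char. 1: 2; Char. 2: 3; Char. 3: 1; Char. 4: 2.
Total tree length = 8.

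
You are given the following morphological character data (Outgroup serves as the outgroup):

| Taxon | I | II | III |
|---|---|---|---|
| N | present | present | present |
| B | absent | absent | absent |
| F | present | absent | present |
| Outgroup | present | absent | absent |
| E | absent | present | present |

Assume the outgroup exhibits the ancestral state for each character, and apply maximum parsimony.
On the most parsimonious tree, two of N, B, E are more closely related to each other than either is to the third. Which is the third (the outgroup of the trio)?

B

Character polarity is set by the outgroup: the derived state is whichever differs from the outgroup's state, so for I the derived state is 'absent', and for the remaining characters it is 'present'.
I (state 'absent') occurs in B and E but conflicts with the nesting implied by the other characters — most parsimoniously interpreted as homoplasy.
II (derived state 'present') is shared by E and N — a synapomorphy uniting that clade.
III: derived state 'present' in E, F, and N only — synapomorphy for {E, F, N}.
Most parsimonious ingroup topology: (((N,E),F),B).
N and E share a more recent common ancestor with each other than either does with B, so B is the least closely related of the three.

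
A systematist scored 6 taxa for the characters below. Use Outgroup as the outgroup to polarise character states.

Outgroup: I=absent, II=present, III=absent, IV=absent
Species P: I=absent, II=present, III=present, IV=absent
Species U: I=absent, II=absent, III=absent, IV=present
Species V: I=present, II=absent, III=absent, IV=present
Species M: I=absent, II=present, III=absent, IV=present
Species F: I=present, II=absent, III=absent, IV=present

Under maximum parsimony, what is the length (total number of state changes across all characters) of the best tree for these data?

4

Character polarity is set by the outgroup: the derived state is whichever differs from the outgroup's state, so for II the derived state is 'absent', and for the remaining characters it is 'present'.
I: derived state 'present' in Species F and Species V only — synapomorphy for {Species F, Species V}.
II: derived state 'absent' in Species F, Species U, and Species V only — synapomorphy for {Species F, Species U, Species V}.
III (derived state 'present') is unique to Species P (autapomorphy; uninformative for grouping).
IV: derived state 'present' in Species F, Species M, Species U, and Species V only — synapomorphy for {Species F, Species M, Species U, Species V}.
Most parsimonious ingroup topology: (Species P,((Species U,(Species V,Species F)),Species M)).
Changes per character on this tree: I: 1; II: 1; III: 1; IV: 1.
Total = 4.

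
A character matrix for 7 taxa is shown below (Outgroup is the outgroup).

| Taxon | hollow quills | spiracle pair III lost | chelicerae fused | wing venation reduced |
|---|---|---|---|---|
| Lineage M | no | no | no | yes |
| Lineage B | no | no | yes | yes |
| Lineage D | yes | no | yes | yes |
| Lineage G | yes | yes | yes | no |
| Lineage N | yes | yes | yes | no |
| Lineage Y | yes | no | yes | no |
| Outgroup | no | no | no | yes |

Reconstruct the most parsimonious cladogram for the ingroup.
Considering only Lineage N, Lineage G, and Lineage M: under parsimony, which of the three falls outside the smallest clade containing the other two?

Lineage M

Character polarity is set by the outgroup: the derived state is whichever differs from the outgroup's state, so for wing venation reduced the derived state is 'no', and for the remaining characters it is 'yes'.
Only Lineage D, Lineage G, Lineage N, and Lineage Y show the derived state 'yes' for hollow quills, supporting them as a clade.
Only Lineage G and Lineage N show the derived state 'yes' for spiracle pair III lost, supporting them as a clade.
Only Lineage B, Lineage D, Lineage G, Lineage N, and Lineage Y show the derived state 'yes' for chelicerae fused, supporting them as a clade.
Only Lineage G, Lineage N, and Lineage Y show the derived state 'no' for wing venation reduced, supporting them as a clade.
Most parsimonious ingroup topology: (Lineage M,(Lineage B,(Lineage D,(Lineage Y,(Lineage N,Lineage G))))).
Lineage N and Lineage G share a more recent common ancestor with each other than either does with Lineage M, so Lineage M is the least closely related of the three.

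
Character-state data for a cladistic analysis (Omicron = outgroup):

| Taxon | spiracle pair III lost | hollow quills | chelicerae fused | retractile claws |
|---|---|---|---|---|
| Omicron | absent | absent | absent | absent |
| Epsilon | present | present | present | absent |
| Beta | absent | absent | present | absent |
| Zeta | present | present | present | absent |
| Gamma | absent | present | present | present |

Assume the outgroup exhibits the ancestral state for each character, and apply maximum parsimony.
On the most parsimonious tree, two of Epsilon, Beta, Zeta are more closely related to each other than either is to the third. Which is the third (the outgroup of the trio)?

Beta

The outgroup has state 'absent' for every character, so 'present' is the derived state throughout.
spiracle pair III lost (derived state 'present') is shared by Epsilon and Zeta — a synapomorphy uniting that clade.
hollow quills (derived state 'present') is shared by Epsilon, Gamma, and Zeta — a synapomorphy uniting that clade.
All ingroup taxa share the derived state 'present' for chelicerae fused; it defines the ingroup but does not resolve relationships within it.
retractile claws: derived state 'present' in Gamma only — an autapomorphy, so it tells us nothing about relationships among taxa.
Most parsimonious ingroup topology: ((Gamma,(Zeta,Epsilon)),Beta).
Zeta and Epsilon share a more recent common ancestor with each other than either does with Beta, so Beta is the least closely related of the three.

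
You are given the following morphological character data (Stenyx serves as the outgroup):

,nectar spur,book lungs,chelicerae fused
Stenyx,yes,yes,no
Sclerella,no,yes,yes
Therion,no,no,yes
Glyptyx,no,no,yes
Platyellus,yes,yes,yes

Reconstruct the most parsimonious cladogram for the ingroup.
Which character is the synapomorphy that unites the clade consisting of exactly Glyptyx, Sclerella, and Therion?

nectar spur

Character polarity is set by the outgroup: the derived state is whichever differs from the outgroup's state, so for nectar spur, book lungs the derived state is 'no', and for the remaining characters it is 'yes'.
nectar spur: derived state 'no' in Glyptyx, Sclerella, and Therion only — synapomorphy for {Glyptyx, Sclerella, Therion}.
Only Glyptyx and Therion show the derived state 'no' for book lungs, supporting them as a clade.
chelicerae fused (derived state 'yes') is shared by all ingroup taxa — unites the whole ingroup.
Most parsimonious ingroup topology: ((Sclerella,(Therion,Glyptyx)),Platyellus).
The clade {Glyptyx, Sclerella, Therion} is supported by nectar spur: its derived state 'no' occurs in exactly those taxa and in no other taxon (including the outgroup).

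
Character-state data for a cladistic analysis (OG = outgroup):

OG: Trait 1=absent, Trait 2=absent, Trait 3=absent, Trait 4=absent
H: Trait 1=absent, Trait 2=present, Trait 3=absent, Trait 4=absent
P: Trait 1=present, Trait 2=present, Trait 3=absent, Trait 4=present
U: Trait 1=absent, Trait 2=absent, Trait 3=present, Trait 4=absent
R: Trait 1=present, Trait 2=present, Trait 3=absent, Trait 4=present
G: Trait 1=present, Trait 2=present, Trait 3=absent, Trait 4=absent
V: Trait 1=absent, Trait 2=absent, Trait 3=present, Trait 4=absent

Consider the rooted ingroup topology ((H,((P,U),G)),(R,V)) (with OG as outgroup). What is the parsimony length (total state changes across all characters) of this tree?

Map each character onto ((H,((P,U),G)),(R,V)) (rooted by OG) and count the minimum state changes it requires (Fitch parsimony):
Trait 1: 3; Trait 2: 3; Trait 3: 2; Trait 4: 2.
Total tree length = 10.

10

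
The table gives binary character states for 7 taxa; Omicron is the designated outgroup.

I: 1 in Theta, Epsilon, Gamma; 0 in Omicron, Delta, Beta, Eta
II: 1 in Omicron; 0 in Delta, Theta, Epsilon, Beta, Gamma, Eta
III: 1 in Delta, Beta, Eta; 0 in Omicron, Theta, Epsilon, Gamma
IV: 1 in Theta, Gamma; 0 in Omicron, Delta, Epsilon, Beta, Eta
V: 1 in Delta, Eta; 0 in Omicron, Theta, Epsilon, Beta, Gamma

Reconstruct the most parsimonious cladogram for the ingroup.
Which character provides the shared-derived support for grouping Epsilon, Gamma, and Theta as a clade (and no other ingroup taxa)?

I

Character polarity is set by the outgroup: the derived state is whichever differs from the outgroup's state, so for II the derived state is '0', and for the remaining characters it is '1'.
I: derived state '1' in Epsilon, Gamma, and Theta only — synapomorphy for {Epsilon, Gamma, Theta}.
II (derived state '0') is shared by all ingroup taxa — unites the whole ingroup.
III (derived state '1') is shared by Beta, Delta, and Eta — a synapomorphy uniting that clade.
Only Gamma and Theta show the derived state '1' for IV, supporting them as a clade.
Only Delta and Eta show the derived state '1' for V, supporting them as a clade.
Most parsimonious ingroup topology: (((Delta,Eta),Beta),((Theta,Gamma),Epsilon)).
The clade {Epsilon, Gamma, Theta} is supported by I: its derived state '1' occurs in exactly those taxa and in no other taxon (including the outgroup).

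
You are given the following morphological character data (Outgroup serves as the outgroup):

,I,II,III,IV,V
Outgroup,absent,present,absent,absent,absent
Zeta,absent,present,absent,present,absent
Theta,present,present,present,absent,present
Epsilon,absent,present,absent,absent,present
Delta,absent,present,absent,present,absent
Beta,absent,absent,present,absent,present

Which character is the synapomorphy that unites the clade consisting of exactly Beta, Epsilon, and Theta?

V

Character polarity is set by the outgroup: the derived state is whichever differs from the outgroup's state, so for II the derived state is 'absent', and for the remaining characters it is 'present'.
I: derived state 'present' in Theta only — an autapomorphy, so it tells us nothing about relationships among taxa.
II (derived state 'absent') is unique to Beta (autapomorphy; uninformative for grouping).
Only Beta and Theta show the derived state 'present' for III, supporting them as a clade.
IV (derived state 'present') is shared by Delta and Zeta — a synapomorphy uniting that clade.
V (derived state 'present') is shared by Beta, Epsilon, and Theta — a synapomorphy uniting that clade.
Most parsimonious ingroup topology: ((Zeta,Delta),((Theta,Beta),Epsilon)).
The clade {Beta, Epsilon, Theta} is supported by V: its derived state 'present' occurs in exactly those taxa and in no other taxon (including the outgroup).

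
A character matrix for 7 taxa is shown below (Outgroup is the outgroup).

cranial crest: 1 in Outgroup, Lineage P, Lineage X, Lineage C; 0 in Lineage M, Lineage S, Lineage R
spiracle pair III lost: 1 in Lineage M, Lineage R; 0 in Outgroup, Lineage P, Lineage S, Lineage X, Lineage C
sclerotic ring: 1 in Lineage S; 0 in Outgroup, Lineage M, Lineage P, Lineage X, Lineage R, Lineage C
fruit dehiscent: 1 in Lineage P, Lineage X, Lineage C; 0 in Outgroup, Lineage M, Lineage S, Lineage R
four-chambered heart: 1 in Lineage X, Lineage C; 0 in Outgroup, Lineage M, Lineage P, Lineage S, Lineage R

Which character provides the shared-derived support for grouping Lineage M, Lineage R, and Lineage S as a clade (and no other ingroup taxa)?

cranial crest

Character polarity is set by the outgroup: the derived state is whichever differs from the outgroup's state, so for cranial crest the derived state is '0', and for the remaining characters it is '1'.
Only Lineage M, Lineage R, and Lineage S show the derived state '0' for cranial crest, supporting them as a clade.
Only Lineage M and Lineage R show the derived state '1' for spiracle pair III lost, supporting them as a clade.
sclerotic ring (derived state '1') is unique to Lineage S (autapomorphy; uninformative for grouping).
fruit dehiscent (derived state '1') is shared by Lineage C, Lineage P, and Lineage X — a synapomorphy uniting that clade.
Only Lineage C and Lineage X show the derived state '1' for four-chambered heart, supporting them as a clade.
Most parsimonious ingroup topology: (((Lineage M,Lineage R),Lineage S),(Lineage P,(Lineage X,Lineage C))).
The clade {Lineage M, Lineage R, Lineage S} is supported by cranial crest: its derived state '0' occurs in exactly those taxa and in no other taxon (including the outgroup).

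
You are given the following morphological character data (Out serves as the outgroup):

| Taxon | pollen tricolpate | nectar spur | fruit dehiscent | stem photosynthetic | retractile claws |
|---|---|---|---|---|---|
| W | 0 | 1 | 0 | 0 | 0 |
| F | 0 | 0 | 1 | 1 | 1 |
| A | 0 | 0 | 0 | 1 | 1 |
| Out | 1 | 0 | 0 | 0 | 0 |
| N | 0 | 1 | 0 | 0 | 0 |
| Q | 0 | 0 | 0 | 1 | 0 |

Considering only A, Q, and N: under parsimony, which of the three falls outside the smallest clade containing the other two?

N

Character polarity is set by the outgroup: the derived state is whichever differs from the outgroup's state, so for pollen tricolpate the derived state is '0', and for the remaining characters it is '1'.
pollen tricolpate (derived state '0') is shared by all ingroup taxa — unites the whole ingroup.
Only N and W show the derived state '1' for nectar spur, supporting them as a clade.
fruit dehiscent (derived state '1') is unique to F (autapomorphy; uninformative for grouping).
Only A, F, and Q show the derived state '1' for stem photosynthetic, supporting them as a clade.
retractile claws: derived state '1' in A and F only — synapomorphy for {A, F}.
Most parsimonious ingroup topology: ((W,N),((F,A),Q)).
A and Q share a more recent common ancestor with each other than either does with N, so N is the least closely related of the three.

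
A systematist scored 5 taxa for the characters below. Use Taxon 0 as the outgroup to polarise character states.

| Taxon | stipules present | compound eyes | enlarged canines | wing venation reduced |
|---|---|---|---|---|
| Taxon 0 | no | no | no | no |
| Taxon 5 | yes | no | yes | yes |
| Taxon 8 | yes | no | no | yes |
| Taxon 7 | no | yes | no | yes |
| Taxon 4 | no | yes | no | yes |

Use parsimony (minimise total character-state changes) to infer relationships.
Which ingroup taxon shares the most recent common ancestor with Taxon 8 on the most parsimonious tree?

The outgroup has state 'no' for every character, so 'yes' is the derived state throughout.
stipules present: derived state 'yes' in Taxon 5 and Taxon 8 only — synapomorphy for {Taxon 5, Taxon 8}.
Only Taxon 4 and Taxon 7 show the derived state 'yes' for compound eyes, supporting them as a clade.
enlarged canines (derived state 'yes') is unique to Taxon 5 (autapomorphy; uninformative for grouping).
All ingroup taxa share the derived state 'yes' for wing venation reduced; it defines the ingroup but does not resolve relationships within it.
Most parsimonious ingroup topology: ((Taxon 5,Taxon 8),(Taxon 7,Taxon 4)).
Taxon 8 and Taxon 5 form a cherry on this tree, so they are sister taxa.

Taxon 5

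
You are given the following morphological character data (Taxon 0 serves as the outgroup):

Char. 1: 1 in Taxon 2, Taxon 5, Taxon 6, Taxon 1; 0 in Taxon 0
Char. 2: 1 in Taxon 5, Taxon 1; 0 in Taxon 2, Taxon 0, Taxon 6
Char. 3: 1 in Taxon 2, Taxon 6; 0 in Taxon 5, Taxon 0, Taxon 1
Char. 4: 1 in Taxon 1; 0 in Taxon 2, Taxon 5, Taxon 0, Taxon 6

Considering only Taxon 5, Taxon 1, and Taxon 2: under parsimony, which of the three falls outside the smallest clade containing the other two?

The outgroup has state '0' for every character, so '1' is the derived state throughout.
All ingroup taxa share the derived state '1' for Char. 1; it defines the ingroup but does not resolve relationships within it.
Char. 2: derived state '1' in Taxon 1 and Taxon 5 only — synapomorphy for {Taxon 1, Taxon 5}.
Only Taxon 2 and Taxon 6 show the derived state '1' for Char. 3, supporting them as a clade.
Char. 4: derived state '1' in Taxon 1 only — an autapomorphy, so it tells us nothing about relationships among taxa.
Most parsimonious ingroup topology: ((Taxon 6,Taxon 2),(Taxon 5,Taxon 1)).
Taxon 1 and Taxon 5 share a more recent common ancestor with each other than either does with Taxon 2, so Taxon 2 is the least closely related of the three.

Taxon 2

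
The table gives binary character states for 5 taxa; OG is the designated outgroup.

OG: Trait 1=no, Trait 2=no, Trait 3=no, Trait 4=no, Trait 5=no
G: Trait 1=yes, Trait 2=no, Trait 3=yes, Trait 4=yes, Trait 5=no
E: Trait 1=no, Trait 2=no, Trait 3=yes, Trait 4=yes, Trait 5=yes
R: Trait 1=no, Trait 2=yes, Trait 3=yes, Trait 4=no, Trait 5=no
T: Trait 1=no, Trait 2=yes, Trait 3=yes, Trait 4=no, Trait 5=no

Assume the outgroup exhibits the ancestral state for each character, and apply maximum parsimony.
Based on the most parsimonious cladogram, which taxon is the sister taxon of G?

E

The outgroup has state 'no' for every character, so 'yes' is the derived state throughout.
Trait 1 (derived state 'yes') is unique to G (autapomorphy; uninformative for grouping).
Trait 2: derived state 'yes' in R and T only — synapomorphy for {R, T}.
All ingroup taxa share the derived state 'yes' for Trait 3; it defines the ingroup but does not resolve relationships within it.
Only E and G show the derived state 'yes' for Trait 4, supporting them as a clade.
Trait 5 (derived state 'yes') is unique to E (autapomorphy; uninformative for grouping).
Most parsimonious ingroup topology: ((G,E),(R,T)).
G and E form a cherry on this tree, so they are sister taxa.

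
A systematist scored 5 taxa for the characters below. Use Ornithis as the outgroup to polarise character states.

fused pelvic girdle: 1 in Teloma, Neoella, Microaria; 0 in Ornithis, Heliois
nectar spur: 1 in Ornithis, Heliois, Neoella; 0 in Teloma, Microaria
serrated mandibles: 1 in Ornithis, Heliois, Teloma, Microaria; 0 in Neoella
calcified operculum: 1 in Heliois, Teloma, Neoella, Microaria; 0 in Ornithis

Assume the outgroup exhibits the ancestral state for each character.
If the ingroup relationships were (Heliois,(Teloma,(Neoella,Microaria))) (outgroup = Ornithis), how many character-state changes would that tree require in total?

5

Map each character onto (Heliois,(Teloma,(Neoella,Microaria))) (rooted by Ornithis) and count the minimum state changes it requires (Fitch parsimony):
fused pelvic girdle: 1; nectar spur: 2; serrated mandibles: 1; calcified operculum: 1.
Total tree length = 5.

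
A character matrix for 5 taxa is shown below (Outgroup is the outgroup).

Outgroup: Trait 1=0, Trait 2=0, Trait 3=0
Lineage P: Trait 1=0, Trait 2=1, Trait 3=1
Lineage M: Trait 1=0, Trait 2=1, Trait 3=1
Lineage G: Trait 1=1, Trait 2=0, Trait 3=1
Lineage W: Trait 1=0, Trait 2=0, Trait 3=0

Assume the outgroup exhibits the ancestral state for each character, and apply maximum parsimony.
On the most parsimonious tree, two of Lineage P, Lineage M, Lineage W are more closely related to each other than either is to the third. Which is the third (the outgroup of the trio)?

The outgroup has state '0' for every character, so '1' is the derived state throughout.
Trait 1 (derived state '1') is unique to Lineage G (autapomorphy; uninformative for grouping).
Trait 2 (derived state '1') is shared by Lineage M and Lineage P — a synapomorphy uniting that clade.
Trait 3: derived state '1' in Lineage G, Lineage M, and Lineage P only — synapomorphy for {Lineage G, Lineage M, Lineage P}.
Most parsimonious ingroup topology: (((Lineage P,Lineage M),Lineage G),Lineage W).
Lineage P and Lineage M share a more recent common ancestor with each other than either does with Lineage W, so Lineage W is the least closely related of the three.

Lineage W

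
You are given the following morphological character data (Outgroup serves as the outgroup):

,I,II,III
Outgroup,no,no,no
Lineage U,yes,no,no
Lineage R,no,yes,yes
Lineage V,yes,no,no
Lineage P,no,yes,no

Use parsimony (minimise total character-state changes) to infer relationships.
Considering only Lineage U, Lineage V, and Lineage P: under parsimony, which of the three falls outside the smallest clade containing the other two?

The outgroup has state 'no' for every character, so 'yes' is the derived state throughout.
I: derived state 'yes' in Lineage U and Lineage V only — synapomorphy for {Lineage U, Lineage V}.
II: derived state 'yes' in Lineage P and Lineage R only — synapomorphy for {Lineage P, Lineage R}.
III (derived state 'yes') is unique to Lineage R (autapomorphy; uninformative for grouping).
Most parsimonious ingroup topology: ((Lineage U,Lineage V),(Lineage R,Lineage P)).
Lineage V and Lineage U share a more recent common ancestor with each other than either does with Lineage P, so Lineage P is the least closely related of the three.

Lineage P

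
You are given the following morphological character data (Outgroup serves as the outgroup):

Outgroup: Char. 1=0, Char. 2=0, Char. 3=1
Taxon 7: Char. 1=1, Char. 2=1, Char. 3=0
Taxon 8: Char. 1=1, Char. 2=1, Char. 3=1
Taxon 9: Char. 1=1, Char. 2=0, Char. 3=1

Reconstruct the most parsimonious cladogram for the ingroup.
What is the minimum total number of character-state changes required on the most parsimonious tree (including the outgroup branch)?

3

Character polarity is set by the outgroup: the derived state is whichever differs from the outgroup's state, so for Char. 3 the derived state is '0', and for the remaining characters it is '1'.
All ingroup taxa share the derived state '1' for Char. 1; it defines the ingroup but does not resolve relationships within it.
Only Taxon 7 and Taxon 8 show the derived state '1' for Char. 2, supporting them as a clade.
Char. 3 (derived state '0') is unique to Taxon 7 (autapomorphy; uninformative for grouping).
Most parsimonious ingroup topology: ((Taxon 7,Taxon 8),Taxon 9).
Changes per character on this tree: Char. 1: 1; Char. 2: 1; Char. 3: 1.
Total = 3.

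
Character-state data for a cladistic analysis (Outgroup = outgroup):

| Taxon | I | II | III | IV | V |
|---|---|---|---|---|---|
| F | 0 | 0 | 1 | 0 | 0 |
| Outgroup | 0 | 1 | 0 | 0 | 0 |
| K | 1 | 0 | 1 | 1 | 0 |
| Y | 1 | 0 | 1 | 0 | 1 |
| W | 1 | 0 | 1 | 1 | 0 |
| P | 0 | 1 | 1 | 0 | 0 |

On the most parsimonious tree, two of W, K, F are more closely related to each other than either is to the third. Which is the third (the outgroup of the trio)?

F

Character polarity is set by the outgroup: the derived state is whichever differs from the outgroup's state, so for II the derived state is '0', and for the remaining characters it is '1'.
Only K, W, and Y show the derived state '1' for I, supporting them as a clade.
Only F, K, W, and Y show the derived state '0' for II, supporting them as a clade.
III (derived state '1') is shared by all ingroup taxa — unites the whole ingroup.
Only K and W show the derived state '1' for IV, supporting them as a clade.
V: derived state '1' in Y only — an autapomorphy, so it tells us nothing about relationships among taxa.
Most parsimonious ingroup topology: (((Y,(K,W)),F),P).
K and W share a more recent common ancestor with each other than either does with F, so F is the least closely related of the three.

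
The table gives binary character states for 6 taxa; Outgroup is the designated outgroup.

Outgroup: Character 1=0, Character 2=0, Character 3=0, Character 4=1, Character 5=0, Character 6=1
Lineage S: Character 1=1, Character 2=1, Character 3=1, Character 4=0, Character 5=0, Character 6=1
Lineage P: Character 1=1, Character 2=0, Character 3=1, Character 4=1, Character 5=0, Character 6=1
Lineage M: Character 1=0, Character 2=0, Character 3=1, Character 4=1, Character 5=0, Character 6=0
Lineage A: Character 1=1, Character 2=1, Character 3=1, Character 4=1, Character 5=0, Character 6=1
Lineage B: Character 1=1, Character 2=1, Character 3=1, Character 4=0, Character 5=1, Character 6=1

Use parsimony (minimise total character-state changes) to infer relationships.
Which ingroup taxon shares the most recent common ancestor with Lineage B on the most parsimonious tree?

Character polarity is set by the outgroup: the derived state is whichever differs from the outgroup's state, so for Character 4, Character 6 the derived state is '0', and for the remaining characters it is '1'.
Character 1: derived state '1' in Lineage A, Lineage B, Lineage P, and Lineage S only — synapomorphy for {Lineage A, Lineage B, Lineage P, Lineage S}.
Character 2: derived state '1' in Lineage A, Lineage B, and Lineage S only — synapomorphy for {Lineage A, Lineage B, Lineage S}.
Character 3 (derived state '1') is shared by all ingroup taxa — unites the whole ingroup.
Character 4: derived state '0' in Lineage B and Lineage S only — synapomorphy for {Lineage B, Lineage S}.
Character 5: derived state '1' in Lineage B only — an autapomorphy, so it tells us nothing about relationships among taxa.
Character 6: derived state '0' in Lineage M only — an autapomorphy, so it tells us nothing about relationships among taxa.
Most parsimonious ingroup topology: ((((Lineage S,Lineage B),Lineage A),Lineage P),Lineage M).
Lineage B and Lineage S form a cherry on this tree, so they are sister taxa.

Lineage S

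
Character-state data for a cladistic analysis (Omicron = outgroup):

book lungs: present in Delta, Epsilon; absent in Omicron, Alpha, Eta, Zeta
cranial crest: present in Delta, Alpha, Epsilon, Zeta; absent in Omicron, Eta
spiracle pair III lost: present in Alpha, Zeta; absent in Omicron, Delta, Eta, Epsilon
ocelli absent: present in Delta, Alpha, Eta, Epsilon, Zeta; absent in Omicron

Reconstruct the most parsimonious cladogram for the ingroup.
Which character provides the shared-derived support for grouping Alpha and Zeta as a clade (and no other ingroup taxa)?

The outgroup has state 'absent' for every character, so 'present' is the derived state throughout.
Only Delta and Epsilon show the derived state 'present' for book lungs, supporting them as a clade.
cranial crest: derived state 'present' in Alpha, Delta, Epsilon, and Zeta only — synapomorphy for {Alpha, Delta, Epsilon, Zeta}.
spiracle pair III lost (derived state 'present') is shared by Alpha and Zeta — a synapomorphy uniting that clade.
All ingroup taxa share the derived state 'present' for ocelli absent; it defines the ingroup but does not resolve relationships within it.
Most parsimonious ingroup topology: (((Delta,Epsilon),(Alpha,Zeta)),Eta).
The clade {Alpha, Zeta} is supported by spiracle pair III lost: its derived state 'present' occurs in exactly those taxa and in no other taxon (including the outgroup).

spiracle pair III lost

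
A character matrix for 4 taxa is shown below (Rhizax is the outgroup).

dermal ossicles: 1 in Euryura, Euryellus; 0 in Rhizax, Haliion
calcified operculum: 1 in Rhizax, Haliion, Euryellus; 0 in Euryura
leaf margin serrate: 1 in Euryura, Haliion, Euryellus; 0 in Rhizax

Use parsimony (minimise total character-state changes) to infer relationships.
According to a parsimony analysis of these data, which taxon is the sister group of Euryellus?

Character polarity is set by the outgroup: the derived state is whichever differs from the outgroup's state, so for calcified operculum the derived state is '0', and for the remaining characters it is '1'.
dermal ossicles (derived state '1') is shared by Euryellus and Euryura — a synapomorphy uniting that clade.
calcified operculum: derived state '0' in Euryura only — an autapomorphy, so it tells us nothing about relationships among taxa.
leaf margin serrate (derived state '1') is shared by all ingroup taxa — unites the whole ingroup.
Most parsimonious ingroup topology: ((Euryura,Euryellus),Haliion).
Euryellus and Euryura form a cherry on this tree, so they are sister taxa.

Euryura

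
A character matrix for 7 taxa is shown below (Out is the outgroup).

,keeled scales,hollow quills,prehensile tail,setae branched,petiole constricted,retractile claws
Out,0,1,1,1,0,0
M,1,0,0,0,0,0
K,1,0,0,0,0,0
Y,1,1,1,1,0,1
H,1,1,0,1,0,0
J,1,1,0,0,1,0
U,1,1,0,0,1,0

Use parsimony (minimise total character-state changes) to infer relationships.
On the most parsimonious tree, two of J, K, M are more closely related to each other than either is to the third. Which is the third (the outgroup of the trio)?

Character polarity is set by the outgroup: the derived state is whichever differs from the outgroup's state, so for hollow quills, prehensile tail, setae branched the derived state is '0', and for the remaining characters it is '1'.
All ingroup taxa share the derived state '1' for keeled scales; it defines the ingroup but does not resolve relationships within it.
Only K and M show the derived state '0' for hollow quills, supporting them as a clade.
Only H, J, K, M, and U show the derived state '0' for prehensile tail, supporting them as a clade.
setae branched (derived state '0') is shared by J, K, M, and U — a synapomorphy uniting that clade.
Only J and U show the derived state '1' for petiole constricted, supporting them as a clade.
retractile claws: derived state '1' in Y only — an autapomorphy, so it tells us nothing about relationships among taxa.
Most parsimonious ingroup topology: ((((M,K),(J,U)),H),Y).
K and M share a more recent common ancestor with each other than either does with J, so J is the least closely related of the three.

J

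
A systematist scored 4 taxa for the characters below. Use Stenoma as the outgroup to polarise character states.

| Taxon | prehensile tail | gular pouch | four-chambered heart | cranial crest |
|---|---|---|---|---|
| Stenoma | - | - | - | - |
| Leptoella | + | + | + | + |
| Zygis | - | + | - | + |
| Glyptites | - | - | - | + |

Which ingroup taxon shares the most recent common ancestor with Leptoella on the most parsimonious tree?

Zygis

The outgroup has state '-' for every character, so '+' is the derived state throughout.
prehensile tail: derived state '+' in Leptoella only — an autapomorphy, so it tells us nothing about relationships among taxa.
gular pouch (derived state '+') is shared by Leptoella and Zygis — a synapomorphy uniting that clade.
four-chambered heart (derived state '+') is unique to Leptoella (autapomorphy; uninformative for grouping).
All ingroup taxa share the derived state '+' for cranial crest; it defines the ingroup but does not resolve relationships within it.
Most parsimonious ingroup topology: ((Leptoella,Zygis),Glyptites).
Leptoella and Zygis form a cherry on this tree, so they are sister taxa.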